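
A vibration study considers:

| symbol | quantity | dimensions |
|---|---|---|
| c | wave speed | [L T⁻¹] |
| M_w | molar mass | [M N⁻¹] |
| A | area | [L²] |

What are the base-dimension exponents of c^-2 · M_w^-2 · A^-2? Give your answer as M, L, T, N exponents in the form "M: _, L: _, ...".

Collect each base-dimension exponent across the product:
  M: −2·(0) − 2·(1) − 2·(0) = -2
  L: −2·(1) − 2·(0) − 2·(2) = -6
  T: −2·(-1) − 2·(0) − 2·(0) = 2
  N: −2·(0) − 2·(-1) − 2·(0) = 2
So the dimensions are [M⁻² L⁻⁶ T² N²].

M: -2, L: -6, T: 2, N: 2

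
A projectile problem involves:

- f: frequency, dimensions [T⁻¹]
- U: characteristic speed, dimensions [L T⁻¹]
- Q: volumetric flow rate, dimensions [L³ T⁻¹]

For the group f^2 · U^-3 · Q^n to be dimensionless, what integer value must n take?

1

Balance the L exponent: (3)·n from Q, plus 2·(0) − 3·(1) = -3 from the rest, must sum to zero.
3n − 3 = 0, so n = 1.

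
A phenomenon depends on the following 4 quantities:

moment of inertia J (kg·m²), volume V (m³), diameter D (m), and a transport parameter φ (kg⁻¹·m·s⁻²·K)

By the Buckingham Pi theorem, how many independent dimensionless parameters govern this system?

1

There are 4 variables and 4 base dimensions (M, L, T, Θ).
The dimension matrix has rank 3 (less than 4: the dimension vectors are linearly dependent).
Independent dimensionless groups: 4 − 3 = 1.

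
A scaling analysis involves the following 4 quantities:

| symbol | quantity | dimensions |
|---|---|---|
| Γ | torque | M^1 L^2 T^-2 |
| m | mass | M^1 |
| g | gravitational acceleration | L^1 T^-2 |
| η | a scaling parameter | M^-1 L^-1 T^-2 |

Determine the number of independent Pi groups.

1

There are 4 variables and 3 base dimensions (M, L, T).
The dimension matrix has rank 3.
Independent dimensionless groups: 4 − 3 = 1.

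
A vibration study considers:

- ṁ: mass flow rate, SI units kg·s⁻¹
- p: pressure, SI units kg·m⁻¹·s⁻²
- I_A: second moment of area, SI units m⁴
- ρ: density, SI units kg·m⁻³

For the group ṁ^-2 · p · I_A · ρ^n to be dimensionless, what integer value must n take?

Balance the M exponent: (1)·n from ρ, plus −2·(1) + (1) + (0) = -1 from the rest, must sum to zero.
n − 1 = 0, so n = 1.

1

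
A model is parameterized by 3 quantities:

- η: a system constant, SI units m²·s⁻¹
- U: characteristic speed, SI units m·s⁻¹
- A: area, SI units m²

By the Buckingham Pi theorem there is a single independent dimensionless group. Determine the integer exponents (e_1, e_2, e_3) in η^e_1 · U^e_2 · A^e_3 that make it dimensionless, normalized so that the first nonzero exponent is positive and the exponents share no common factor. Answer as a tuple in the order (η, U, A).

(2, -2, -1)

L: e_1·(2) + e_2·(1) + e_3·(2) = 0
T: e_1·(-1) + e_2·(-1) + e_3·(0) = 0
Solving this homogeneous linear system for the smallest-integer solution (first nonzero entry positive) gives (2, -2, -1).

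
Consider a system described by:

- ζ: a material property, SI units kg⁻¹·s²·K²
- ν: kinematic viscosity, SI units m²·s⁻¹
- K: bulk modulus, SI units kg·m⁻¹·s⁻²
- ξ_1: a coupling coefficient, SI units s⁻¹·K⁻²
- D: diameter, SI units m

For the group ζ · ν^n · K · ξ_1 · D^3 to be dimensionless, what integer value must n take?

Balance the L exponent: (2)·n from ν, plus (0) + (-1) + (0) + 3·(1) = 2 from the rest, must sum to zero.
2n + 2 = 0, so n = -1.

-1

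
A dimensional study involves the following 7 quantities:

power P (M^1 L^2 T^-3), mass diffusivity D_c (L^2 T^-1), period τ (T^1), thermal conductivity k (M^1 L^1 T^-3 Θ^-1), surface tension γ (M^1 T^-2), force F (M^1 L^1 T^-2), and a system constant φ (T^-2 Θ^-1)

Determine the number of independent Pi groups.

3

There are 7 variables and 4 base dimensions (M, L, T, Θ).
The dimension matrix has rank 4.
Independent dimensionless groups: 7 − 4 = 3.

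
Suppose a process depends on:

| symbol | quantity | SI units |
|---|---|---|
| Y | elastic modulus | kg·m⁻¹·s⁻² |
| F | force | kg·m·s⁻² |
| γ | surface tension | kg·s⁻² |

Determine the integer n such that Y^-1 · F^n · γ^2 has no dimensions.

-1

Balance the M exponent: (1)·n from F, plus −(1) + 2·(1) = 1 from the rest, must sum to zero.
n + 1 = 0, so n = -1.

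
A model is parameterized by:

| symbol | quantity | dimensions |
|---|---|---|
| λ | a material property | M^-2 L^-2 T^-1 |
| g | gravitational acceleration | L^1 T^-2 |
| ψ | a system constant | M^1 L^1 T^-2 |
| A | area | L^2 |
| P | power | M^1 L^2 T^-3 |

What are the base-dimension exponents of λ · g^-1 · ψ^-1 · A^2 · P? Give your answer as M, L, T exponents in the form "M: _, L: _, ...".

M: -2, L: 2, T: 0

Collect each base-dimension exponent across the product:
  M: (-2) − (0) − (1) + 2·(0) + (1) = -2
  L: (-2) − (1) − (1) + 2·(2) + (2) = 2
  T: (-1) − (-2) − (-2) + 2·(0) + (-3) = 0
So the dimensions are [M⁻² L²].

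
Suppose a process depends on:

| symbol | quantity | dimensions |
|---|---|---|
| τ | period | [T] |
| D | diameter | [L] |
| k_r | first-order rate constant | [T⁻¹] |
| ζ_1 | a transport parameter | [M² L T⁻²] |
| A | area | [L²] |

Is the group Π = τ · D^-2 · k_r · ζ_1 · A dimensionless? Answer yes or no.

Sum the exponent of each base dimension across the product:
  M: [τ]_M − 2·[D]_M + [k_r]_M + [ζ_1]_M + [A]_M = (0) − 2·(0) + (0) + (2) + (0) = 2
  L: [τ]_L − 2·[D]_L + [k_r]_L + [ζ_1]_L + [A]_L = (0) − 2·(1) + (0) + (1) + (2) = 1
  T: [τ]_T − 2·[D]_T + [k_r]_T + [ζ_1]_T + [A]_T = (1) − 2·(0) + (-1) + (-2) + (0) = -2
Net dimensions [M² L T⁻²] ≠ [1] — not dimensionless.

no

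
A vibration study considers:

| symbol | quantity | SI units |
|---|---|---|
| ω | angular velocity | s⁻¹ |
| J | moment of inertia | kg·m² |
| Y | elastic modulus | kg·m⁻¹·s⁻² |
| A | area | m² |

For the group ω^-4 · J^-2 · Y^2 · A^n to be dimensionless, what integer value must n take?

Balance the L exponent: (2)·n from A, plus −4·(0) − 2·(2) + 2·(-1) = -6 from the rest, must sum to zero.
2n − 6 = 0, so n = 3.

3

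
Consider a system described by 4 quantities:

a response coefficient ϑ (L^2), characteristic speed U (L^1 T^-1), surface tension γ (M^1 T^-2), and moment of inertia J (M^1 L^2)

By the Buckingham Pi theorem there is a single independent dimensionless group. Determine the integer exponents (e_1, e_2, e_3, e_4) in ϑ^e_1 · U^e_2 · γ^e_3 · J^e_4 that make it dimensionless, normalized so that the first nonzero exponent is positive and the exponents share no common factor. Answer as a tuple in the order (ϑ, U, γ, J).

(2, -2, 1, -1)

M: e_1·(0) + e_2·(0) + e_3·(1) + e_4·(1) = 0
L: e_1·(2) + e_2·(1) + e_3·(0) + e_4·(2) = 0
T: e_1·(0) + e_2·(-1) + e_3·(-2) + e_4·(0) = 0
Solving this homogeneous linear system for the smallest-integer solution (first nonzero entry positive) gives (2, -2, 1, -1).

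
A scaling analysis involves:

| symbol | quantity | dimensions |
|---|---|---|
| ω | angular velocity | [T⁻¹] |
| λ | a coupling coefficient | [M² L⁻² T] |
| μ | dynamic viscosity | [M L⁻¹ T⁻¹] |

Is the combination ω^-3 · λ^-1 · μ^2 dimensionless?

Sum the exponent of each base dimension across the product:
  M: −3·[ω]_M − [λ]_M + 2·[μ]_M = −3·(0) − (2) + 2·(1) = 0
  L: −3·[ω]_L − [λ]_L + 2·[μ]_L = −3·(0) − (-2) + 2·(-1) = 0
  T: −3·[ω]_T − [λ]_T + 2·[μ]_T = −3·(-1) − (1) + 2·(-1) = 0
All base exponents vanish — dimensionless.

yes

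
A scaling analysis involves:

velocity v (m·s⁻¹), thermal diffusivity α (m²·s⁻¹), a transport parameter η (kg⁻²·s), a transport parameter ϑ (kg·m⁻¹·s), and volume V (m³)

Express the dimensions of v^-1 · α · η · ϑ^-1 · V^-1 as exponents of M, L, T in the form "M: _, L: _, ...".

M: -3, L: -1, T: 0

Collect each base-dimension exponent across the product:
  M: −(0) + (0) + (-2) − (1) − (0) = -3
  L: −(1) + (2) + (0) − (-1) − (3) = -1
  T: −(-1) + (-1) + (1) − (1) − (0) = 0
So the dimensions are [M⁻³ L⁻¹].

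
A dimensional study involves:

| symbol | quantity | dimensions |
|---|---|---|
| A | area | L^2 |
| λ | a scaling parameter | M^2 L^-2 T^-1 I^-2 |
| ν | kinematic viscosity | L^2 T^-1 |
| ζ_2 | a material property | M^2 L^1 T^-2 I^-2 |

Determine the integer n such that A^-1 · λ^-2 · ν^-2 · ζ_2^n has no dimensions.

2

Balance the M exponent: (2)·n from ζ_2, plus −(0) − 2·(2) − 2·(0) = -4 from the rest, must sum to zero.
2n − 4 = 0, so n = 2.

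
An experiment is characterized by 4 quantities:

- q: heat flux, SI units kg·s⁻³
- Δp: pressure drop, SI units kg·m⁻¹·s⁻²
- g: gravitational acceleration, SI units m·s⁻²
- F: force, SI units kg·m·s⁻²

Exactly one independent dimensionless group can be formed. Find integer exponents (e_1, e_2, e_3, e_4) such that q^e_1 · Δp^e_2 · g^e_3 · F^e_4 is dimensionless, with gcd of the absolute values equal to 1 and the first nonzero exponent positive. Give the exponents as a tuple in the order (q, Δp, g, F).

M: e_1·(1) + e_2·(1) + e_3·(0) + e_4·(1) = 0
L: e_1·(0) + e_2·(-1) + e_3·(1) + e_4·(1) = 0
T: e_1·(-3) + e_2·(-2) + e_3·(-2) + e_4·(-2) = 0
Solving this homogeneous linear system for the smallest-integer solution (first nonzero entry positive) gives (4, -3, -2, -1).

(4, -3, -2, -1)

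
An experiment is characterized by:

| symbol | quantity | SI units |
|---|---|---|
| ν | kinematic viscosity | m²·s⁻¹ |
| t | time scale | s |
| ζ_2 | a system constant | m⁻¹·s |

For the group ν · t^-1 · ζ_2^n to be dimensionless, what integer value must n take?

2

Balance the L exponent: (-1)·n from ζ_2, plus (2) − (0) = 2 from the rest, must sum to zero.
−n + 2 = 0, so n = 2.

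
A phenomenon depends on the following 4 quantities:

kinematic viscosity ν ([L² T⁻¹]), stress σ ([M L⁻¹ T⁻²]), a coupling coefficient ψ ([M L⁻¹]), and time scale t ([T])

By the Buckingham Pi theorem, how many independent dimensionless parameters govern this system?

There are 4 variables and 3 base dimensions (M, L, T).
The dimension matrix has rank 3.
Independent dimensionless groups: 4 − 3 = 1.

1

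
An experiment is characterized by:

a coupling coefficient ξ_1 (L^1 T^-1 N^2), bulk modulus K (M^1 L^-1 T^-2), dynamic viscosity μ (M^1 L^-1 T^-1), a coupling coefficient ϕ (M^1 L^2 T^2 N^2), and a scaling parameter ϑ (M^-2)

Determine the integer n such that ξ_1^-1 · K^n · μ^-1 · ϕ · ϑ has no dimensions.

2

Balance the M exponent: (1)·n from K, plus −(0) − (1) + (1) + (-2) = -2 from the rest, must sum to zero.
n − 2 = 0, so n = 2.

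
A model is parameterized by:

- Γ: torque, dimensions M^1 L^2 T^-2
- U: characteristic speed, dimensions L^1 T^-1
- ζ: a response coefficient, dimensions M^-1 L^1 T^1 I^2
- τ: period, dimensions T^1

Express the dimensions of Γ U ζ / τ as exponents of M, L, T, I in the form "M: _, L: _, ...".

M: 0, L: 4, T: -3, I: 2

Collect each base-dimension exponent across the product:
  M: (1) + (0) + (-1) − (0) = 0
  L: (2) + (1) + (1) − (0) = 4
  T: (-2) + (-1) + (1) − (1) = -3
  I: (0) + (0) + (2) − (0) = 2
So the dimensions are [L⁴ T⁻³ I²].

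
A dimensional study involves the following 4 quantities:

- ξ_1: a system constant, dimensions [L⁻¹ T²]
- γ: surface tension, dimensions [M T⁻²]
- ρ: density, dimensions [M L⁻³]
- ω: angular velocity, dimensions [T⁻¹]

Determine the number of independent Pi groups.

There are 4 variables and 3 base dimensions (M, L, T).
The dimension matrix has rank 3.
Independent dimensionless groups: 4 − 3 = 1.

1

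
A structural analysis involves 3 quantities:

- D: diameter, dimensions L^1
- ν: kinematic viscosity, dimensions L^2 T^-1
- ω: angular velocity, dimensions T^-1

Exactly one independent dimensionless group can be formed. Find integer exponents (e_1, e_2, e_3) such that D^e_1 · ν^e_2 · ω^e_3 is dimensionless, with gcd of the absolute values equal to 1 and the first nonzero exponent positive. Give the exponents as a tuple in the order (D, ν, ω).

L: e_1·(1) + e_2·(2) + e_3·(0) = 0
T: e_1·(0) + e_2·(-1) + e_3·(-1) = 0
Solving this homogeneous linear system for the smallest-integer solution (first nonzero entry positive) gives (2, -1, 1).

(2, -1, 1)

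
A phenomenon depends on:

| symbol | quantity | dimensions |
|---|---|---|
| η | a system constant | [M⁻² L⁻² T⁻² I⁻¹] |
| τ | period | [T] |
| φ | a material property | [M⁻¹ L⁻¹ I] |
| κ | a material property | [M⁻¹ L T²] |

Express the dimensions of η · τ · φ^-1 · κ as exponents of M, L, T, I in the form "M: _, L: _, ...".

Collect each base-dimension exponent across the product:
  M: (-2) + (0) − (-1) + (-1) = -2
  L: (-2) + (0) − (-1) + (1) = 0
  T: (-2) + (1) − (0) + (2) = 1
  I: (-1) + (0) − (1) + (0) = -2
So the dimensions are [M⁻² T I⁻²].

M: -2, L: 0, T: 1, I: -2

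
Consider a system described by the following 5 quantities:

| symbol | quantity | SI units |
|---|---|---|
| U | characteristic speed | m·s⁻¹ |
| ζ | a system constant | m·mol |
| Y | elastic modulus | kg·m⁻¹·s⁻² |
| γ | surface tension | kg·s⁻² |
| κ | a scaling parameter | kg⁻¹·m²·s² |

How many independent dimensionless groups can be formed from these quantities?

There are 5 variables and 4 base dimensions (M, L, T, N).
The dimension matrix has rank 4.
Independent dimensionless groups: 5 − 4 = 1.

1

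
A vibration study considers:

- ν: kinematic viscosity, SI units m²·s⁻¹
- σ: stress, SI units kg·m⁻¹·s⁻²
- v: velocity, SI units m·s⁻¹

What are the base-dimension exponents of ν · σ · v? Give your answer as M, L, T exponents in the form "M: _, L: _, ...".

Collect each base-dimension exponent across the product:
  M: (0) + (1) + (0) = 1
  L: (2) + (-1) + (1) = 2
  T: (-1) + (-2) + (-1) = -4
So the dimensions are [M L² T⁻⁴].

M: 1, L: 2, T: -4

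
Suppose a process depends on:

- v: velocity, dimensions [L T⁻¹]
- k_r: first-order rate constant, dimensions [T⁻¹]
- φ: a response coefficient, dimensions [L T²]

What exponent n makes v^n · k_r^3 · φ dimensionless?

-1

Balance the L exponent: (1)·n from v, plus 3·(0) + (1) = 1 from the rest, must sum to zero.
n + 1 = 0, so n = -1.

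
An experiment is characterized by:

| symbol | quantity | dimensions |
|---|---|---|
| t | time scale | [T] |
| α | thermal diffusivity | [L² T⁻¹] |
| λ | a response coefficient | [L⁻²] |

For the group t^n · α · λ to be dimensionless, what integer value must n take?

Balance the T exponent: (1)·n from t, plus (-1) + (0) = -1 from the rest, must sum to zero.
n − 1 = 0, so n = 1.

1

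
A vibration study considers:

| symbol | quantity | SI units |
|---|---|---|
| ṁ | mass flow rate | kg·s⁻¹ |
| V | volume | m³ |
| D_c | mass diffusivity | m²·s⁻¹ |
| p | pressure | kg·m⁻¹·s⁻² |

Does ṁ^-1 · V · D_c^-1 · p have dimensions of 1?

yes

Sum the exponent of each base dimension across the product:
  M: −[ṁ]_M + [V]_M − [D_c]_M + [p]_M = −(1) + (0) − (0) + (1) = 0
  L: −[ṁ]_L + [V]_L − [D_c]_L + [p]_L = −(0) + (3) − (2) + (-1) = 0
  T: −[ṁ]_T + [V]_T − [D_c]_T + [p]_T = −(-1) + (0) − (-1) + (-2) = 0
All base exponents vanish — dimensionless.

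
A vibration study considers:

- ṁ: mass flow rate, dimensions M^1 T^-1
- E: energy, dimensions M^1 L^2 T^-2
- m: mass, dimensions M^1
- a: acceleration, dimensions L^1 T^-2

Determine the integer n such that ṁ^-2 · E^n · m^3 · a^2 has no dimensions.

-1

Balance the M exponent: (1)·n from E, plus −2·(1) + 3·(1) + 2·(0) = 1 from the rest, must sum to zero.
n + 1 = 0, so n = -1.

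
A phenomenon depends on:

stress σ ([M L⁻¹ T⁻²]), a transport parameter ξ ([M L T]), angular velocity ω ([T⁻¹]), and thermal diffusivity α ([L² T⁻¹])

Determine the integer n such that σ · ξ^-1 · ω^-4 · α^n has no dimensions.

1

Balance the L exponent: (2)·n from α, plus (-1) − (1) − 4·(0) = -2 from the rest, must sum to zero.
2n − 2 = 0, so n = 1.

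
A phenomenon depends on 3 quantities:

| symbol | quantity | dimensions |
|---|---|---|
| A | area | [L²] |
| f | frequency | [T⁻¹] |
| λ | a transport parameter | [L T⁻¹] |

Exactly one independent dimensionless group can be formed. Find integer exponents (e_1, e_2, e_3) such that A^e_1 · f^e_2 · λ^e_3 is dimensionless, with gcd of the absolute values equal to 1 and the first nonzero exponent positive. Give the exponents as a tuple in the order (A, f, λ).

(1, 2, -2)

L: e_1·(2) + e_2·(0) + e_3·(1) = 0
T: e_1·(0) + e_2·(-1) + e_3·(-1) = 0
Solving this homogeneous linear system for the smallest-integer solution (first nonzero entry positive) gives (1, 2, -2).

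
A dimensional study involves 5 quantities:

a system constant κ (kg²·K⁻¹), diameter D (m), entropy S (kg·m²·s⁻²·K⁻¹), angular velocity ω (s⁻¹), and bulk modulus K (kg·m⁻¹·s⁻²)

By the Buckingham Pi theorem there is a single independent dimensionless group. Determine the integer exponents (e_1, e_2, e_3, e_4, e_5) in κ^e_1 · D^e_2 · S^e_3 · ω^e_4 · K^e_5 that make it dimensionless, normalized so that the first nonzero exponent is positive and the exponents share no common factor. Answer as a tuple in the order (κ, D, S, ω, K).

M: e_1·(2) + e_2·(0) + e_3·(1) + e_4·(0) + e_5·(1) = 0
L: e_1·(0) + e_2·(1) + e_3·(2) + e_4·(0) + e_5·(-1) = 0
T: e_1·(0) + e_2·(0) + e_3·(-2) + e_4·(-1) + e_5·(-2) = 0
Θ: e_1·(-1) + e_2·(0) + e_3·(-1) + e_4·(0) + e_5·(0) = 0
Solving this homogeneous linear system for the smallest-integer solution (first nonzero entry positive) gives (1, 1, -1, 4, -1).

(1, 1, -1, 4, -1)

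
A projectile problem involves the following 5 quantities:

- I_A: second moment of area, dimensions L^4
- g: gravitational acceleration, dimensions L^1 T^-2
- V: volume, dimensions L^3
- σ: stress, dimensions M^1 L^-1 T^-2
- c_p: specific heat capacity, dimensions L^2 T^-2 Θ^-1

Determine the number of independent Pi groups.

There are 5 variables and 4 base dimensions (M, L, T, Θ).
The dimension matrix has rank 4.
Independent dimensionless groups: 5 − 4 = 1.

1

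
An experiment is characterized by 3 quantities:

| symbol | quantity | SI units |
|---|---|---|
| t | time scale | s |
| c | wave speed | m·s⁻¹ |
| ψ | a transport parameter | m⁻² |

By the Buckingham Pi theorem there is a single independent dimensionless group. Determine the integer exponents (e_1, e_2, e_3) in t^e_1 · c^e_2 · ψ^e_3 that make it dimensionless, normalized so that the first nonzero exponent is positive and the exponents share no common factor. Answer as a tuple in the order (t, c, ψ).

(2, 2, 1)

L: e_1·(0) + e_2·(1) + e_3·(-2) = 0
T: e_1·(1) + e_2·(-1) + e_3·(0) = 0
Solving this homogeneous linear system for the smallest-integer solution (first nonzero entry positive) gives (2, 2, 1).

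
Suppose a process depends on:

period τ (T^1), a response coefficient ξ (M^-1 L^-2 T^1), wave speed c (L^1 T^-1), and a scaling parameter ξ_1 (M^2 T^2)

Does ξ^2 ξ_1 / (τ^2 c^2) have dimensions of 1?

no

Sum the exponent of each base dimension across the product:
  M: −2·[τ]_M + 2·[ξ]_M − 2·[c]_M + [ξ_1]_M = −2·(0) + 2·(-1) − 2·(0) + (2) = 0
  L: −2·[τ]_L + 2·[ξ]_L − 2·[c]_L + [ξ_1]_L = −2·(0) + 2·(-2) − 2·(1) + (0) = -6
  T: −2·[τ]_T + 2·[ξ]_T − 2·[c]_T + [ξ_1]_T = −2·(1) + 2·(1) − 2·(-1) + (2) = 4
Net dimensions [L⁻⁶ T⁴] ≠ [1] — not dimensionless.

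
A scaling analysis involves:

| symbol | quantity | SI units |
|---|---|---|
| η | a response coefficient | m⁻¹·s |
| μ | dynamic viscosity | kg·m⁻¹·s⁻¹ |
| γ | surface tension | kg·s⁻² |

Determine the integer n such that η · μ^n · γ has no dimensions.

-1

Balance the M exponent: (1)·n from μ, plus (0) + (1) = 1 from the rest, must sum to zero.
n + 1 = 0, so n = -1.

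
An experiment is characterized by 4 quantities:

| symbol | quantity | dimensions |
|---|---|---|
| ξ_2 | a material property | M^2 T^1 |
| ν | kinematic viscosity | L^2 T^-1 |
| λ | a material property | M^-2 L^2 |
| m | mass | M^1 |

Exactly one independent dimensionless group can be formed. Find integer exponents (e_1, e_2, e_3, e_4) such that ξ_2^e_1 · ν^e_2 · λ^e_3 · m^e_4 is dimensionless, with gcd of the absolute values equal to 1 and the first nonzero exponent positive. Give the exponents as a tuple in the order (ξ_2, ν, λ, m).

(1, 1, -1, -4)

M: e_1·(2) + e_2·(0) + e_3·(-2) + e_4·(1) = 0
L: e_1·(0) + e_2·(2) + e_3·(2) + e_4·(0) = 0
T: e_1·(1) + e_2·(-1) + e_3·(0) + e_4·(0) = 0
Solving this homogeneous linear system for the smallest-integer solution (first nonzero entry positive) gives (1, 1, -1, -4).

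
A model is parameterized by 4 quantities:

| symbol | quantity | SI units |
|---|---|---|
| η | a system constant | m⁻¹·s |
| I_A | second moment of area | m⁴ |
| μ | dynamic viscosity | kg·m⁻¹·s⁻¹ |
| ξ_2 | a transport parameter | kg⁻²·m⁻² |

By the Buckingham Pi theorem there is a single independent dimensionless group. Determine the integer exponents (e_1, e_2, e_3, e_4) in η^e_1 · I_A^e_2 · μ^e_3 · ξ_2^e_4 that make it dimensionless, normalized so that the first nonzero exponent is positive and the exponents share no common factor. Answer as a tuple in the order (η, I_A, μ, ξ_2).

M: e_1·(0) + e_2·(0) + e_3·(1) + e_4·(-2) = 0
L: e_1·(-1) + e_2·(4) + e_3·(-1) + e_4·(-2) = 0
T: e_1·(1) + e_2·(0) + e_3·(-1) + e_4·(0) = 0
Solving this homogeneous linear system for the smallest-integer solution (first nonzero entry positive) gives (4, 3, 4, 2).

(4, 3, 4, 2)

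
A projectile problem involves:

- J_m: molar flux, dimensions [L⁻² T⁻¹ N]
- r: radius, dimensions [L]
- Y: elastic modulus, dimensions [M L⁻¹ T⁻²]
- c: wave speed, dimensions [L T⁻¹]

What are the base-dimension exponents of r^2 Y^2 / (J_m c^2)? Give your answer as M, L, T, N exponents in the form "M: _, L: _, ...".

Collect each base-dimension exponent across the product:
  M: −(0) + 2·(0) + 2·(1) − 2·(0) = 2
  L: −(-2) + 2·(1) + 2·(-1) − 2·(1) = 0
  T: −(-1) + 2·(0) + 2·(-2) − 2·(-1) = -1
  N: −(1) + 2·(0) + 2·(0) − 2·(0) = -1
So the dimensions are [M² T⁻¹ N⁻¹].

M: 2, L: 0, T: -1, N: -1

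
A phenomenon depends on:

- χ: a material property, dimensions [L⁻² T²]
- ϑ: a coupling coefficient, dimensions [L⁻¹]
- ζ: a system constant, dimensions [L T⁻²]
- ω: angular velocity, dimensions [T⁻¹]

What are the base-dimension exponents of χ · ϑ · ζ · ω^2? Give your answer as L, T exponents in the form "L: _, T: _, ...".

Collect each base-dimension exponent across the product:
  L: (-2) + (-1) + (1) + 2·(0) = -2
  T: (2) + (0) + (-2) + 2·(-1) = -2
So the dimensions are [L⁻² T⁻²].

L: -2, T: -2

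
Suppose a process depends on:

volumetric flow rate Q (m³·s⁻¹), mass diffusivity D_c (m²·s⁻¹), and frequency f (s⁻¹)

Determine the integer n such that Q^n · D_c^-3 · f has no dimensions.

Balance the L exponent: (3)·n from Q, plus −3·(2) + (0) = -6 from the rest, must sum to zero.
3n − 6 = 0, so n = 2.

2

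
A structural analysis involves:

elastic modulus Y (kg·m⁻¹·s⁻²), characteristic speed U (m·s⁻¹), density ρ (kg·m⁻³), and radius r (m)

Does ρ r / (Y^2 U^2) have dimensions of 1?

no

Sum the exponent of each base dimension across the product:
  M: −2·[Y]_M − 2·[U]_M + [ρ]_M + [r]_M = −2·(1) − 2·(0) + (1) + (0) = -1
  L: −2·[Y]_L − 2·[U]_L + [ρ]_L + [r]_L = −2·(-1) − 2·(1) + (-3) + (1) = -2
  T: −2·[Y]_T − 2·[U]_T + [ρ]_T + [r]_T = −2·(-2) − 2·(-1) + (0) + (0) = 6
Net dimensions [M⁻¹ L⁻² T⁶] ≠ [1] — not dimensionless.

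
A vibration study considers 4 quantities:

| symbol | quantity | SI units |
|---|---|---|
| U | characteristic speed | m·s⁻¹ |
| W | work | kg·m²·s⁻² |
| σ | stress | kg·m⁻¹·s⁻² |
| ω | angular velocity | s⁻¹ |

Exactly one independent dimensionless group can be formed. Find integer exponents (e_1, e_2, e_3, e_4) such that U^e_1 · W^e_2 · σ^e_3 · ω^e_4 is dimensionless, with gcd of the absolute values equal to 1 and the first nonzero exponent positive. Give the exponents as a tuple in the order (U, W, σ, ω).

(3, -1, 1, -3)

M: e_1·(0) + e_2·(1) + e_3·(1) + e_4·(0) = 0
L: e_1·(1) + e_2·(2) + e_3·(-1) + e_4·(0) = 0
T: e_1·(-1) + e_2·(-2) + e_3·(-2) + e_4·(-1) = 0
Solving this homogeneous linear system for the smallest-integer solution (first nonzero entry positive) gives (3, -1, 1, -3).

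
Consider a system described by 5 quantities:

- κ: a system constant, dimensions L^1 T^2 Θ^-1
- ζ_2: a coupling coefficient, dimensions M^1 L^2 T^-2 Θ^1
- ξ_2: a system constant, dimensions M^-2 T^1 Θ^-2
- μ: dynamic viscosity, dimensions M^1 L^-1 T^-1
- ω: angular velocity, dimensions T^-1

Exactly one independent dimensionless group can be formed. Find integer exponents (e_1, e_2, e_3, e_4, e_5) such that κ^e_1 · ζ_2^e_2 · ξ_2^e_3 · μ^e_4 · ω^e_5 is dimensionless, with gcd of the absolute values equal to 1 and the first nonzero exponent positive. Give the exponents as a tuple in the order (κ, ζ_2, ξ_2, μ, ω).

(1, -1, -1, -1, 4)

M: e_1·(0) + e_2·(1) + e_3·(-2) + e_4·(1) + e_5·(0) = 0
L: e_1·(1) + e_2·(2) + e_3·(0) + e_4·(-1) + e_5·(0) = 0
T: e_1·(2) + e_2·(-2) + e_3·(1) + e_4·(-1) + e_5·(-1) = 0
Θ: e_1·(-1) + e_2·(1) + e_3·(-2) + e_4·(0) + e_5·(0) = 0
Solving this homogeneous linear system for the smallest-integer solution (first nonzero entry positive) gives (1, -1, -1, -1, 4).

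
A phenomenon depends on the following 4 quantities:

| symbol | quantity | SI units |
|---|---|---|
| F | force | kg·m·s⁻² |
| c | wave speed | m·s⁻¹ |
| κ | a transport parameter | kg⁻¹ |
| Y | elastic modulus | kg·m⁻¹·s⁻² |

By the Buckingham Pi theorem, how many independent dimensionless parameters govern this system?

There are 4 variables and 3 base dimensions (M, L, T).
The dimension matrix has rank 3.
Independent dimensionless groups: 4 − 3 = 1.

1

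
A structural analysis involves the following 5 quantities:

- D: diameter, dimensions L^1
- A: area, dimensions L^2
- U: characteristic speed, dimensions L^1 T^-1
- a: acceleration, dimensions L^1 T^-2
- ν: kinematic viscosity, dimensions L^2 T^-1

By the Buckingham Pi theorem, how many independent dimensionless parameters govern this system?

3

There are 5 variables and 2 base dimensions (L, T).
The dimension matrix has rank 2.
Independent dimensionless groups: 5 − 2 = 3.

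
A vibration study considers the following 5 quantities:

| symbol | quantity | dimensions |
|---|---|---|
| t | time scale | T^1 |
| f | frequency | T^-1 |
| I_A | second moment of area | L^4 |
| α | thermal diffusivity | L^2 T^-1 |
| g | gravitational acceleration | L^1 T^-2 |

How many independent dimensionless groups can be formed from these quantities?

3

There are 5 variables and 2 base dimensions (L, T).
The dimension matrix has rank 2.
Independent dimensionless groups: 5 − 2 = 3.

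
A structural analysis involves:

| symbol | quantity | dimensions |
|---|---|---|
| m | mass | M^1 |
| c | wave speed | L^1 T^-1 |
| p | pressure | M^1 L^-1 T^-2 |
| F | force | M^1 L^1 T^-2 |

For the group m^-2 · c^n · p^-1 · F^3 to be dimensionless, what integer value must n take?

Balance the L exponent: (1)·n from c, plus −2·(0) − (-1) + 3·(1) = 4 from the rest, must sum to zero.
n + 4 = 0, so n = -4.

-4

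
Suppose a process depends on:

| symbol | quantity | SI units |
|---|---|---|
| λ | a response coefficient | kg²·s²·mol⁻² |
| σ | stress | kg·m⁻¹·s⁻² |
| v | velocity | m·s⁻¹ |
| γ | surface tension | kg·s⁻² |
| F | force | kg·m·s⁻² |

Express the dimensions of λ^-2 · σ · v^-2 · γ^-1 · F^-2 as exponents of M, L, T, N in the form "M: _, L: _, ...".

Collect each base-dimension exponent across the product:
  M: −2·(2) + (1) − 2·(0) − (1) − 2·(1) = -6
  L: −2·(0) + (-1) − 2·(1) − (0) − 2·(1) = -5
  T: −2·(2) + (-2) − 2·(-1) − (-2) − 2·(-2) = 2
  N: −2·(-2) + (0) − 2·(0) − (0) − 2·(0) = 4
So the dimensions are [M⁻⁶ L⁻⁵ T² N⁴].

M: -6, L: -5, T: 2, N: 4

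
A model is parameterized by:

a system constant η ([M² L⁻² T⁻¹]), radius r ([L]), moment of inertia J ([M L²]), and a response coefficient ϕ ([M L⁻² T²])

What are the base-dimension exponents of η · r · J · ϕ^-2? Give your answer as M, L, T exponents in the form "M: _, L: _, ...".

Collect each base-dimension exponent across the product:
  M: (2) + (0) + (1) − 2·(1) = 1
  L: (-2) + (1) + (2) − 2·(-2) = 5
  T: (-1) + (0) + (0) − 2·(2) = -5
So the dimensions are [M L⁵ T⁻⁵].

M: 1, L: 5, T: -5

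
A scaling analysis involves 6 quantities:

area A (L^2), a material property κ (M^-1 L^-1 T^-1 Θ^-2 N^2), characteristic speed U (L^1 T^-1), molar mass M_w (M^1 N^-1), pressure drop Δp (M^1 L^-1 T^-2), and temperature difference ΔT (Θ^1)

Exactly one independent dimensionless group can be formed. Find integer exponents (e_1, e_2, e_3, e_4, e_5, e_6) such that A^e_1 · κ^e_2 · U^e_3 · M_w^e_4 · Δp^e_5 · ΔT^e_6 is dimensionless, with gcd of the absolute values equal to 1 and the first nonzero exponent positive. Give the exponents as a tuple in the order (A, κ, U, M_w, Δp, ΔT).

(1, -2, -2, -4, 2, -4)

M: e_1·(0) + e_2·(-1) + e_3·(0) + e_4·(1) + e_5·(1) + e_6·(0) = 0
L: e_1·(2) + e_2·(-1) + e_3·(1) + e_4·(0) + e_5·(-1) + e_6·(0) = 0
T: e_1·(0) + e_2·(-1) + e_3·(-1) + e_4·(0) + e_5·(-2) + e_6·(0) = 0
Θ: e_1·(0) + e_2·(-2) + e_3·(0) + e_4·(0) + e_5·(0) + e_6·(1) = 0
N: e_1·(0) + e_2·(2) + e_3·(0) + e_4·(-1) + e_5·(0) + e_6·(0) = 0
Solving this homogeneous linear system for the smallest-integer solution (first nonzero entry positive) gives (1, -2, -2, -4, 2, -4).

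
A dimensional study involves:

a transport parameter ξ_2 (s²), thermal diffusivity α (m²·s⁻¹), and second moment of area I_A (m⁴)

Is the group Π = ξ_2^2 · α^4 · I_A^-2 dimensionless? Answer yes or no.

Sum the exponent of each base dimension across the product:
  L: 2·[ξ_2]_L + 4·[α]_L − 2·[I_A]_L = 2·(0) + 4·(2) − 2·(4) = 0
  T: 2·[ξ_2]_T + 4·[α]_T − 2·[I_A]_T = 2·(2) + 4·(-1) − 2·(0) = 0
All base exponents vanish — dimensionless.

yes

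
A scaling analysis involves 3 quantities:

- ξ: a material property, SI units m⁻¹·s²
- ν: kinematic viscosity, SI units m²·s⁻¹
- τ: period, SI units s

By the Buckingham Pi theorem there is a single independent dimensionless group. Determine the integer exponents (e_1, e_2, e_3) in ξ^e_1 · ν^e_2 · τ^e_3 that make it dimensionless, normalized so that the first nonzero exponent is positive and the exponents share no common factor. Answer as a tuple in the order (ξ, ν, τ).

L: e_1·(-1) + e_2·(2) + e_3·(0) = 0
T: e_1·(2) + e_2·(-1) + e_3·(1) = 0
Solving this homogeneous linear system for the smallest-integer solution (first nonzero entry positive) gives (2, 1, -3).

(2, 1, -3)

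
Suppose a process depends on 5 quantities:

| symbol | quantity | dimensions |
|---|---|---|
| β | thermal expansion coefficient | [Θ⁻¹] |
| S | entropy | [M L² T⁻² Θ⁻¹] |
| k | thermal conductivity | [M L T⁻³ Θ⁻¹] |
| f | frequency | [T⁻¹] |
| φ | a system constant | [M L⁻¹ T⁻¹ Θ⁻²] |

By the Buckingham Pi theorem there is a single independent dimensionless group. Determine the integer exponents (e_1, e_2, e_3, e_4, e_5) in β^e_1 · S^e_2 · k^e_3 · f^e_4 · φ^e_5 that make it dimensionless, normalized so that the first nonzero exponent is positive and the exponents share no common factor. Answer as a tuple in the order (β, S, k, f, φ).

(1, -2, 3, -4, -1)

M: e_1·(0) + e_2·(1) + e_3·(1) + e_4·(0) + e_5·(1) = 0
L: e_1·(0) + e_2·(2) + e_3·(1) + e_4·(0) + e_5·(-1) = 0
T: e_1·(0) + e_2·(-2) + e_3·(-3) + e_4·(-1) + e_5·(-1) = 0
Θ: e_1·(-1) + e_2·(-1) + e_3·(-1) + e_4·(0) + e_5·(-2) = 0
Solving this homogeneous linear system for the smallest-integer solution (first nonzero entry positive) gives (1, -2, 3, -4, -1).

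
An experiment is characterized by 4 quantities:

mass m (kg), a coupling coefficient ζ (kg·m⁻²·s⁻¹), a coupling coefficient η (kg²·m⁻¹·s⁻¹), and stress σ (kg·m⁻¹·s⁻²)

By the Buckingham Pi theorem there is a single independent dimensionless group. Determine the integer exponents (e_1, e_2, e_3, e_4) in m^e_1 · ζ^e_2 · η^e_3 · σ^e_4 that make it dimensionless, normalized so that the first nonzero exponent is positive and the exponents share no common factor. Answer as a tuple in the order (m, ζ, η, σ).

(4, 1, -3, 1)

M: e_1·(1) + e_2·(1) + e_3·(2) + e_4·(1) = 0
L: e_1·(0) + e_2·(-2) + e_3·(-1) + e_4·(-1) = 0
T: e_1·(0) + e_2·(-1) + e_3·(-1) + e_4·(-2) = 0
Solving this homogeneous linear system for the smallest-integer solution (first nonzero entry positive) gives (4, 1, -3, 1).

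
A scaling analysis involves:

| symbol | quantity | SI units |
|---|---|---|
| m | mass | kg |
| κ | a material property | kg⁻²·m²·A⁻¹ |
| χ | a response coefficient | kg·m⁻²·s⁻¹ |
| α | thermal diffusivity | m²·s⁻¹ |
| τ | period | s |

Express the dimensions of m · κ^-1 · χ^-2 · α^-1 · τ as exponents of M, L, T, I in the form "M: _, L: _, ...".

M: 1, L: 0, T: 4, I: 1

Collect each base-dimension exponent across the product:
  M: (1) − (-2) − 2·(1) − (0) + (0) = 1
  L: (0) − (2) − 2·(-2) − (2) + (0) = 0
  T: (0) − (0) − 2·(-1) − (-1) + (1) = 4
  I: (0) − (-1) − 2·(0) − (0) + (0) = 1
So the dimensions are [M T⁴ I].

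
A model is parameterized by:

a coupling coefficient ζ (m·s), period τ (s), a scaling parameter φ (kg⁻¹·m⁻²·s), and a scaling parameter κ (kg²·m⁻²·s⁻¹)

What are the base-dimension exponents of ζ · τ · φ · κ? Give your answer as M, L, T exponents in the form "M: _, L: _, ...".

Collect each base-dimension exponent across the product:
  M: (0) + (0) + (-1) + (2) = 1
  L: (1) + (0) + (-2) + (-2) = -3
  T: (1) + (1) + (1) + (-1) = 2
So the dimensions are [M L⁻³ T²].

M: 1, L: -3, T: 2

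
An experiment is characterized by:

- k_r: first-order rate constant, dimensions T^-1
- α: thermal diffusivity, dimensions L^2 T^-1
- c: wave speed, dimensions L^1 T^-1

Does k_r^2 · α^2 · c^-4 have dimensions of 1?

Sum the exponent of each base dimension across the product:
  L: 2·[k_r]_L + 2·[α]_L − 4·[c]_L = 2·(0) + 2·(2) − 4·(1) = 0
  T: 2·[k_r]_T + 2·[α]_T − 4·[c]_T = 2·(-1) + 2·(-1) − 4·(-1) = 0
All base exponents vanish — dimensionless.

yes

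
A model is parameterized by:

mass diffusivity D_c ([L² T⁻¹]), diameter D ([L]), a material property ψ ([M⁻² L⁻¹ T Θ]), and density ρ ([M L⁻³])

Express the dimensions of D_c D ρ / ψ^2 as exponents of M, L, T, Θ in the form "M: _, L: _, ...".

Collect each base-dimension exponent across the product:
  M: (0) + (0) − 2·(-2) + (1) = 5
  L: (2) + (1) − 2·(-1) + (-3) = 2
  T: (-1) + (0) − 2·(1) + (0) = -3
  Θ: (0) + (0) − 2·(1) + (0) = -2
So the dimensions are [M⁵ L² T⁻³ Θ⁻²].

M: 5, L: 2, T: -3, Θ: -2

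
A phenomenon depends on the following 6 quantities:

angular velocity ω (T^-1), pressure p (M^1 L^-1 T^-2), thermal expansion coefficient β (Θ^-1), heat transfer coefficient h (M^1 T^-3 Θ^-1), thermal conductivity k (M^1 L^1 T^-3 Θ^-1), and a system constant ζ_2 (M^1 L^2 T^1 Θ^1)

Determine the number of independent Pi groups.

2

There are 6 variables and 4 base dimensions (M, L, T, Θ).
The dimension matrix has rank 4.
Independent dimensionless groups: 6 − 4 = 2.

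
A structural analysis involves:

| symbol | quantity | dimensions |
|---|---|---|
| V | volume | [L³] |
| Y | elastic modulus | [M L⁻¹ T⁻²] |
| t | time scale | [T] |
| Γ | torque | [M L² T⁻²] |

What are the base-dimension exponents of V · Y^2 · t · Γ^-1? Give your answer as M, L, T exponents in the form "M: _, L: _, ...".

M: 1, L: -1, T: -1

Collect each base-dimension exponent across the product:
  M: (0) + 2·(1) + (0) − (1) = 1
  L: (3) + 2·(-1) + (0) − (2) = -1
  T: (0) + 2·(-2) + (1) − (-2) = -1
So the dimensions are [M L⁻¹ T⁻¹].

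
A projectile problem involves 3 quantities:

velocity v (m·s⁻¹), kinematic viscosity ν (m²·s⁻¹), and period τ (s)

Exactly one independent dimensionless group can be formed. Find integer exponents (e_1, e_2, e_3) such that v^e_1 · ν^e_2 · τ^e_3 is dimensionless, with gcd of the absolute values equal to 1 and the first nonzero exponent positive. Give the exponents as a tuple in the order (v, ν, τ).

L: e_1·(1) + e_2·(2) + e_3·(0) = 0
T: e_1·(-1) + e_2·(-1) + e_3·(1) = 0
Solving this homogeneous linear system for the smallest-integer solution (first nonzero entry positive) gives (2, -1, 1).

(2, -1, 1)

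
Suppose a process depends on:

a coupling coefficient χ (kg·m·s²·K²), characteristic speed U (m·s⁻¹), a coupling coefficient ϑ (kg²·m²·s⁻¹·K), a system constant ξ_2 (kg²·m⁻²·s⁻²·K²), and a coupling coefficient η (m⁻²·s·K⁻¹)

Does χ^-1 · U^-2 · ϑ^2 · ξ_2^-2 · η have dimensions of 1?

no

Sum the exponent of each base dimension across the product:
  M: −[χ]_M − 2·[U]_M + 2·[ϑ]_M − 2·[ξ_2]_M + [η]_M = −(1) − 2·(0) + 2·(2) − 2·(2) + (0) = -1
  L: −[χ]_L − 2·[U]_L + 2·[ϑ]_L − 2·[ξ_2]_L + [η]_L = −(1) − 2·(1) + 2·(2) − 2·(-2) + (-2) = 3
  T: −[χ]_T − 2·[U]_T + 2·[ϑ]_T − 2·[ξ_2]_T + [η]_T = −(2) − 2·(-1) + 2·(-1) − 2·(-2) + (1) = 3
  Θ: −[χ]_Θ − 2·[U]_Θ + 2·[ϑ]_Θ − 2·[ξ_2]_Θ + [η]_Θ = −(2) − 2·(0) + 2·(1) − 2·(2) + (-1) = -5
Net dimensions [M⁻¹ L³ T³ Θ⁻⁵] ≠ [1] — not dimensionless.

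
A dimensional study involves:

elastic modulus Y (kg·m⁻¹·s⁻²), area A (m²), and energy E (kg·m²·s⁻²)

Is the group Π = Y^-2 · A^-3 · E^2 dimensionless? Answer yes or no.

Sum the exponent of each base dimension across the product:
  M: −2·[Y]_M − 3·[A]_M + 2·[E]_M = −2·(1) − 3·(0) + 2·(1) = 0
  L: −2·[Y]_L − 3·[A]_L + 2·[E]_L = −2·(-1) − 3·(2) + 2·(2) = 0
  T: −2·[Y]_T − 3·[A]_T + 2·[E]_T = −2·(-2) − 3·(0) + 2·(-2) = 0
All base exponents vanish — dimensionless.

yes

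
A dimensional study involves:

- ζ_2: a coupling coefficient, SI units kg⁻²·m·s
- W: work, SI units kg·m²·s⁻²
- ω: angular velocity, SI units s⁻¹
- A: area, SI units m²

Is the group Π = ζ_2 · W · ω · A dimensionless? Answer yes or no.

Sum the exponent of each base dimension across the product:
  M: [ζ_2]_M + [W]_M + [ω]_M + [A]_M = (-2) + (1) + (0) + (0) = -1
  L: [ζ_2]_L + [W]_L + [ω]_L + [A]_L = (1) + (2) + (0) + (2) = 5
  T: [ζ_2]_T + [W]_T + [ω]_T + [A]_T = (1) + (-2) + (-1) + (0) = -2
Net dimensions [M⁻¹ L⁵ T⁻²] ≠ [1] — not dimensionless.

no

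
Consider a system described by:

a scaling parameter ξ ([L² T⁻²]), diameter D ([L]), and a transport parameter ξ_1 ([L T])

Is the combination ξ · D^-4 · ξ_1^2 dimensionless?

Sum the exponent of each base dimension across the product:
  L: [ξ]_L − 4·[D]_L + 2·[ξ_1]_L = (2) − 4·(1) + 2·(1) = 0
  T: [ξ]_T − 4·[D]_T + 2·[ξ_1]_T = (-2) − 4·(0) + 2·(1) = 0
All base exponents vanish — dimensionless.

yes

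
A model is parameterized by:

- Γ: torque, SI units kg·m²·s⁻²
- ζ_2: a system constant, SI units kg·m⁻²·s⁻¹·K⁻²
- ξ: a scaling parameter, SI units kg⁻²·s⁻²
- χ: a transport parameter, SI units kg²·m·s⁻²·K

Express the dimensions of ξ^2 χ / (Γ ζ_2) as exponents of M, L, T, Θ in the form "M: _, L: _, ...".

M: -4, L: 1, T: -3, Θ: 3

Collect each base-dimension exponent across the product:
  M: −(1) − (1) + 2·(-2) + (2) = -4
  L: −(2) − (-2) + 2·(0) + (1) = 1
  T: −(-2) − (-1) + 2·(-2) + (-2) = -3
  Θ: −(0) − (-2) + 2·(0) + (1) = 3
So the dimensions are [M⁻⁴ L T⁻³ Θ³].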